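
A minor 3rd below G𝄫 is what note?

Ebb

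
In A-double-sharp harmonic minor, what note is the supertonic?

B##

Degree 2 takes the letter 1 step above A, which is B.
In harmonic minor, degree 2 sits 2 semitones above the tonic. A## + 2 semitones is pitch class 1, spelled on B as B##.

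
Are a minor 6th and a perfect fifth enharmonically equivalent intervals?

A minor sixth spans 8 semitones; a perfect fifth spans 7.
The spans differ, so they are not enharmonic equivalents.

No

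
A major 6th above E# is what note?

E up a major sixth is C#, so the target letter is C.
From E#, a major sixth is 9 semitones up: C##.

C##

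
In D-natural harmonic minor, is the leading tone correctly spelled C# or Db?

C#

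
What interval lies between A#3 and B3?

Counting letters A–B gives a second.
A#→B = 1 semitone, 1 narrower than the major second (2), so minor.

minor second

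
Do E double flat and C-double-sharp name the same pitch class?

Ebb = pitch class 2 and C## = pitch class 2 — the same pitch class, so they are enharmonic equivalents.

Yes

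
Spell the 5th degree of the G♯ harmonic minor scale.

D#

Degree 5 takes the letter 4 steps above G, which is D.
In harmonic minor, degree 5 sits 7 semitones above the tonic. G# + 7 semitones is pitch class 3, spelled on D as D#.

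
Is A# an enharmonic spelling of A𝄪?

Two spellings are enharmonically equivalent only if they share a pitch class.
Here A# → 10, A## → 11; 10 ≠ 11, so they are not.

No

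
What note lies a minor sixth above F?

Db

F up a major sixth is D, so the target letter is D.
From F, a minor sixth is 8 semitones up: Db.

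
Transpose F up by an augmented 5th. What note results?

F up a perfect fifth is C, so the target letter is C.
From F, an augmented fifth is 8 semitones up: C#.

C#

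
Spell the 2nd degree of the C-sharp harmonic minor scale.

Degree 2 takes the letter 1 step above C, which is D.
In harmonic minor, degree 2 sits 2 semitones above the tonic. C# + 2 semitones is pitch class 3, spelled on D as D#.

D#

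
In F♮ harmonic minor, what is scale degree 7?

Degree 7 takes the letter 6 steps above F, which is E.
In harmonic minor, degree 7 sits 11 semitones above the tonic. F + 11 semitones is pitch class 4, spelled on E as E.

E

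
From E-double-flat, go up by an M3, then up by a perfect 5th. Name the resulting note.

Db

A major third up from Ebb is Gb (letter G, 4 semitones up).
A perfect fifth up from Gb is Db (letter D, 7 semitones up).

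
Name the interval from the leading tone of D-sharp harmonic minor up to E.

diminished third

The leading tone of D# harmonic minor is C##.
C## up to E: letters C→E make it a third; 2 semitones makes it diminished.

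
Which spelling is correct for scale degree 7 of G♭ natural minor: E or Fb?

Fb

Each scale degree takes a distinct letter name. Degree 7 of a scale on G must use the letter F.
Fb and E are enharmonically the same pitch, but only Fb uses the letter F, so it is the correct spelling here.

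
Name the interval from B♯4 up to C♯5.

The letter names run B→C, a span of 1 letter step, so the interval is some kind of second.
B# to C# is 1 semitone. A major second is 2, so 1 makes it minor.

minor second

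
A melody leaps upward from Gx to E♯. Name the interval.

Counting letters G–A–B–C–D–E gives a sixth.
G##→E# = 8 semitones, 1 narrower than the major sixth (9), so minor.

minor sixth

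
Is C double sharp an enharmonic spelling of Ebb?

C## is pitch class 2; Ebb is pitch class 2.
All spellings map to pitch class 2, so they are enharmonically equivalent.

Yes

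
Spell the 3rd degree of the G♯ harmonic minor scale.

B

Degree 3 takes the letter 2 steps above G, which is B.
In harmonic minor, degree 3 sits 3 semitones above the tonic. G# + 3 semitones is pitch class 11, spelled on B as B.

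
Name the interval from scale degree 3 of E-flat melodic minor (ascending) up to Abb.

Scale degree 3 of Eb melodic minor (ascending) is Gb.
Gb up to Abb: letters G→A make it a second; 1 semitone makes it minor.

minor second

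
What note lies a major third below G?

Eb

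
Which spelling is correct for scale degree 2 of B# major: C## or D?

Each scale degree takes a distinct letter name. Degree 2 of a scale on B must use the letter C.
C## and D are enharmonically the same pitch, but only C## uses the letter C, so it is the correct spelling here.

C##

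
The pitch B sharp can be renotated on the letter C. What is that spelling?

C

B# is pitch class 0. The letter C alone is pitch class 0.
Pitch class 0 on C needs no accidental: C.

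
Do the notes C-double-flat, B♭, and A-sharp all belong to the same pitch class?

Yes

Cbb is pitch class 10; Bb is pitch class 10; A# is pitch class 10.
All spellings map to pitch class 10, so they are enharmonically equivalent.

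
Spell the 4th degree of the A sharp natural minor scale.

Degree 4 takes the letter 3 steps above A, which is D.
In natural minor, degree 4 sits 5 semitones above the tonic. A# + 5 semitones is pitch class 3, spelled on D as D#.

D#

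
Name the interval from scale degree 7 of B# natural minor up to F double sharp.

major sixth

Scale degree 7 of B# natural minor is A#.
A# up to F##: letters A→F make it a sixth; 9 semitones makes it major.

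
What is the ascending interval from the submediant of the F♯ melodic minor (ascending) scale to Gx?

The submediant of F# melodic minor (ascending) is D#.
D# up to G##: letters D→G make it a fourth; 6 semitones makes it augmented.

augmented fourth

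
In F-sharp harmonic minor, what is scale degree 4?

Degree 4 takes the letter 3 steps above F, which is B.
In harmonic minor, degree 4 sits 5 semitones above the tonic. F# + 5 semitones is pitch class 11, spelled on B as B.

B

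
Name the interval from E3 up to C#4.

Counting letters E–F–G–A–B–C gives a sixth.
E→C# = 9 semitones, exactly the major sixth.

major sixth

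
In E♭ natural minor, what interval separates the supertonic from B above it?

augmented fourth

The supertonic of Eb natural minor is F.
F up to B: letters F→B make it a fourth; 6 semitones makes it augmented.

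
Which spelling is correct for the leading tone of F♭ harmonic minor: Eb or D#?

Each scale degree takes a distinct letter name. Degree 7 of a scale on F must use the letter E.
Eb and D# are enharmonically the same pitch, but only Eb uses the letter E, so it is the correct spelling here.

Eb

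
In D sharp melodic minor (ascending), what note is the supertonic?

E#

The D# melodic minor (ascending) scale runs D# E# F# G# A# B# C##.
Degree 2 is E#.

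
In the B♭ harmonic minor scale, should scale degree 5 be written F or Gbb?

F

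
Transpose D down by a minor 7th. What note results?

A seventh below D lands on the letter E.
A minor seventh spans 10 semitones, so D moves to pitch class 4. On the letter E that is E.

E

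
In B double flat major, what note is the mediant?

Degree 3 takes the letter 2 steps above B, which is D.
In major, degree 3 sits 4 semitones above the tonic. Bbb + 4 semitones is pitch class 1, spelled on D as Db.

Db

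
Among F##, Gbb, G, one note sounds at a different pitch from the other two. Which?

Gbb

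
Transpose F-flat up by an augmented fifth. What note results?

A fifth above F lands on the letter C.
An augmented fifth spans 8 semitones, so Fb moves to pitch class 0. On the letter C that is C.

C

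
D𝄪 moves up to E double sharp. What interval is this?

Counting letters D–E gives a second.
D##→E## = 2 semitones, exactly the major second.

major second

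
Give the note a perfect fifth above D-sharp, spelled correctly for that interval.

D up a perfect fifth is A, so the target letter is A.
From D#, a perfect fifth is 7 semitones up: A#.

A#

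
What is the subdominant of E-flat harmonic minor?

Ab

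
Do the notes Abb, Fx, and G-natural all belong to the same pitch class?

Yes

Abb = pitch class 7 and F## = pitch class 7 and G = pitch class 7 — the same pitch class, so they are enharmonic equivalents.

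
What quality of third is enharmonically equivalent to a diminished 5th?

A diminished fifth spans 6 semitones.
A third spanning 6 semitones is doubly augmented (the major third is 4).

doubly augmented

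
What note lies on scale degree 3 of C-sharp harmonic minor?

E

Degree 3 takes the letter 2 steps above C, which is E.
In harmonic minor, degree 3 sits 3 semitones above the tonic. C# + 3 semitones is pitch class 4, spelled on E as E.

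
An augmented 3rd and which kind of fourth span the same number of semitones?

perfect

An augmented third spans 5 semitones.
A fourth spanning 5 semitones is perfect (the perfect fourth is 5).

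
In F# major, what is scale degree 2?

G#

The F# major scale runs F# G# A# B C# D# E#.
Degree 2 is G#.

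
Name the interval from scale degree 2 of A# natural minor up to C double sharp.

major second

Scale degree 2 of A# natural minor is B#.
B# up to C##: letters B→C make it a second; 2 semitones makes it major.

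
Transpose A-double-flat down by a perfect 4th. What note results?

Ebb

A down a perfect fourth is E, so the target letter is E.
From Abb, a perfect fourth is 5 semitones down: Ebb.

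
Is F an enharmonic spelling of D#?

F is pitch class 5; D# is pitch class 3.
The pitch classes differ (5 vs. 3), so they are not enharmonic equivalents.

No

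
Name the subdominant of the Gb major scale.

Cb

Degree 4 takes the letter 3 steps above G, which is C.
In major, degree 4 sits 5 semitones above the tonic. Gb + 5 semitones is pitch class 11, spelled on C as Cb.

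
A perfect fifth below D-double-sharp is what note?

D down a perfect fifth is G, so the target letter is G.
From D##, a perfect fifth is 7 semitones down: G##.

G##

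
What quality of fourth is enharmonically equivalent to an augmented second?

An augmented second spans 3 semitones.
A fourth spanning 3 semitones is doubly diminished (the perfect fourth is 5).

doubly diminished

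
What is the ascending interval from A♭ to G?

major seventh

Counting letters A–B–C–D–E–F–G gives a seventh.
Ab→G = 11 semitones, exactly the major seventh.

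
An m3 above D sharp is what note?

D up a major third is F#, so the target letter is F.
From D#, a minor third is 3 semitones up: F#.

F#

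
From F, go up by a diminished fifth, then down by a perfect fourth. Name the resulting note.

Gb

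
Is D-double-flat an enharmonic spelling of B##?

Dbb is pitch class 0; B## is pitch class 1.
The pitch classes differ (0 vs. 1), so they are not enharmonic equivalents.

No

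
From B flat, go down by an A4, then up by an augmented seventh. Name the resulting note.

An augmented fourth down from Bb is Fb (letter F, 6 semitones down).
An augmented seventh up from Fb is E (letter E, 12 semitones up).

E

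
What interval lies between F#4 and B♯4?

The letter names run F→B, a span of 3 letter steps, so the interval is some kind of fourth.
F# to B# is 6 semitones. A perfect fourth is 5, so 6 makes it augmented.

augmented fourth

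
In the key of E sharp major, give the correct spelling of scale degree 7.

D##

Degree 7 takes the letter 6 steps above E, which is D.
In major, degree 7 sits 11 semitones above the tonic. E# + 11 semitones is pitch class 4, spelled on D as D##.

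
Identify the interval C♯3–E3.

minor third

The letter names run C→E, a span of 2 letter steps, so the interval is some kind of third.
C# to E is 3 semitones. A major third is 4, so 3 makes it minor.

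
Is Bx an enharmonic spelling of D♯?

B## is pitch class 1; D# is pitch class 3.
The pitch classes differ (1 vs. 3), so they are not enharmonic equivalents.

No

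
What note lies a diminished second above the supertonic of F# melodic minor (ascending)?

Ab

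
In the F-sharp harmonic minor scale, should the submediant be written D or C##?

D

Each scale degree takes a distinct letter name. Degree 6 of a scale on F must use the letter D.
D and C## are enharmonically the same pitch, but only D uses the letter D, so it is the correct spelling here.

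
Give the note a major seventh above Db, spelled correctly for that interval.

C

D up a major seventh is C#, so the target letter is C.
From Db, a major seventh is 11 semitones up: C.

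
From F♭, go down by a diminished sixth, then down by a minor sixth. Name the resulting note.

C#

A diminished sixth down from Fb is A (letter A, 7 semitones down).
A minor sixth down from A is C# (letter C, 8 semitones down).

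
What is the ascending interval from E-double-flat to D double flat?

minor seventh

The letter names run E→D, a span of 6 letter steps, so the interval is some kind of seventh.
Ebb to Dbb is 10 semitones. A major seventh is 11, so 10 makes it minor.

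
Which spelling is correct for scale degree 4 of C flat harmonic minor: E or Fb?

Fb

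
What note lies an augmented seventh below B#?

C

B down a major seventh is C, so the target letter is C.
From B#, an augmented seventh is 12 semitones down: C.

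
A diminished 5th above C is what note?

Gb

C up a perfect fifth is G, so the target letter is G.
From C, a diminished fifth is 6 semitones up: Gb.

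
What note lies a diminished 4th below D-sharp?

A fourth below D lands on the letter A.
A diminished fourth spans 4 semitones, so D# moves to pitch class 11. On the letter A that is A##.

A##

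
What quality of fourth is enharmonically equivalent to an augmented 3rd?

An augmented third spans 5 semitones.
A fourth spanning 5 semitones is perfect (the perfect fourth is 5).

perfect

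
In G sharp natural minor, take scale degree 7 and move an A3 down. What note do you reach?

Db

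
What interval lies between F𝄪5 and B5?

diminished fourth

Counting letters F–G–A–B gives a fourth.
F##→B = 4 semitones, 1 narrower than the perfect fourth (5), so diminished.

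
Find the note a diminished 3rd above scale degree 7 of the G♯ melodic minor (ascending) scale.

A

Scale degree 7 of G# melodic minor (ascending) is F##.
A diminished third (2 semitones) above F## lands on the letter A, giving A.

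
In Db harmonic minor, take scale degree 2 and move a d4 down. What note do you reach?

B

Scale degree 2 of Db harmonic minor is Eb.
A diminished fourth (4 semitones) below Eb lands on the letter B, giving B.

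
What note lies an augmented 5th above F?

C#

A fifth above F lands on the letter C.
An augmented fifth spans 8 semitones, so F moves to pitch class 1. On the letter C that is C#.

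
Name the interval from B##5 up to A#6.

diminished seventh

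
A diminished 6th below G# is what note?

A sixth below G lands on the letter B.
A diminished sixth spans 7 semitones, so G# moves to pitch class 1. On the letter B that is B##.

B##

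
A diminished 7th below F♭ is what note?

F down a major seventh is Gb, so the target letter is G.
From Fb, a diminished seventh is 9 semitones down: G.

G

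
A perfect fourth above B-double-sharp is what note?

E##

A fourth above B lands on the letter E.
A perfect fourth spans 5 semitones, so B## moves to pitch class 6. On the letter E that is E##.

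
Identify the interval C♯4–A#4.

major sixth

Counting letters C–D–E–F–G–A gives a sixth.
C#→A# = 9 semitones, exactly the major sixth.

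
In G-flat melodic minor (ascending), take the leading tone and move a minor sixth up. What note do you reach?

Db

The leading tone of Gb melodic minor (ascending) is F.
A minor sixth (8 semitones) above F lands on the letter D, giving Db.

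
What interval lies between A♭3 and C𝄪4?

Counting letters A–B–C gives a third.
Ab→C## = 6 semitones, 2 wider than the major third (4), so doubly augmented.

doubly augmented third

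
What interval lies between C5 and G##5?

doubly augmented fifth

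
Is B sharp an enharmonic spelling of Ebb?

No

B# is pitch class 0; Ebb is pitch class 2.
The pitch classes differ (0 vs. 2), so they are not enharmonic equivalents.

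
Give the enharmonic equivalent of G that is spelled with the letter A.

Abb

Plain A sits 2 semitones above G, so on the letter A the same pitch needs a double flat: Abb.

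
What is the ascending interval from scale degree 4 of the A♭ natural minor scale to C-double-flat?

diminished seventh

Scale degree 4 of Ab natural minor is Db.
Db up to Cbb: letters D→C make it a seventh; 9 semitones makes it diminished.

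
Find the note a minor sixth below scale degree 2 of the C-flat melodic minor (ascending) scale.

F

Scale degree 2 of Cb melodic minor (ascending) is Db.
A minor sixth (8 semitones) below Db lands on the letter F, giving F.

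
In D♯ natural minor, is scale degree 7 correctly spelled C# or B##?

Each scale degree takes a distinct letter name. Degree 7 of a scale on D must use the letter C.
C# and B## are enharmonically the same pitch, but only C# uses the letter C, so it is the correct spelling here.

C#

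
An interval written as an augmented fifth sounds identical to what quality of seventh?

An augmented fifth spans 8 semitones.
A seventh spanning 8 semitones is doubly diminished (the major seventh is 11).

doubly diminished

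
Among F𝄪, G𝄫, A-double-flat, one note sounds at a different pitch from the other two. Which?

In 12-tone equal temperament, enharmonic equivalents share a pitch class. F## is pitch class 7; Gbb is pitch class 5; Abb is pitch class 7.
F## and Abb share pitch class 7, while Gbb is pitch class 5.

Gbb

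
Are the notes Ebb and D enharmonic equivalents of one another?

Yes

Ebb is pitch class 2; D is pitch class 2.
All spellings map to pitch class 2, so they are enharmonically equivalent.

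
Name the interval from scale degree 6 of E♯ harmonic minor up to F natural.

diminished fourth

Scale degree 6 of E# harmonic minor is C#.
C# up to F: letters C→F make it a fourth; 4 semitones makes it diminished.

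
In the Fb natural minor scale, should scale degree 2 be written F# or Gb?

Gb

Each scale degree takes a distinct letter name. Degree 2 of a scale on F must use the letter G.
Gb and F# are enharmonically the same pitch, but only Gb uses the letter G, so it is the correct spelling here.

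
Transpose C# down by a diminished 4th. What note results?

C down a perfect fourth is G, so the target letter is G.
From C#, a diminished fourth is 4 semitones down: G##.

G##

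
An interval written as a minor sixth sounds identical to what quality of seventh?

doubly diminished

A minor sixth spans 8 semitones.
A seventh spanning 8 semitones is doubly diminished (the major seventh is 11).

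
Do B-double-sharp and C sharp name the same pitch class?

Yes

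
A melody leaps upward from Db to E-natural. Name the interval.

augmented second

Counting letters D–E gives a second.
Db→E = 3 semitones, 1 wider than the major second (2), so augmented.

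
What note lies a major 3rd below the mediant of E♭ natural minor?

The mediant of Eb natural minor is Gb.
A major third (4 semitones) below Gb lands on the letter E, giving Ebb.

Ebb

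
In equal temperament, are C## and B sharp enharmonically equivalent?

No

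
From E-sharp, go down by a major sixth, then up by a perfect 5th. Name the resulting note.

D#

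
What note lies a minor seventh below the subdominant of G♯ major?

The subdominant of G# major is C#.
A minor seventh (10 semitones) below C# lands on the letter D, giving D#.

D#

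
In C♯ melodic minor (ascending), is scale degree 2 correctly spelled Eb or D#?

Each scale degree takes a distinct letter name. Degree 2 of a scale on C must use the letter D.
D# and Eb are enharmonically the same pitch, but only D# uses the letter D, so it is the correct spelling here.

D#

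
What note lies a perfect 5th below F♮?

Bb

F down a perfect fifth is Bb, so the target letter is B.
From F, a perfect fifth is 7 semitones down: Bb.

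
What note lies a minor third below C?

A

C down a major third is Ab, so the target letter is A.
From C, a minor third is 3 semitones down: A.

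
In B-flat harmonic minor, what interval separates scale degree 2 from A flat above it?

minor sixth

Scale degree 2 of Bb harmonic minor is C.
C up to Ab: letters C→A make it a sixth; 8 semitones makes it minor.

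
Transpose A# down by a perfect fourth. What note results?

A fourth below A lands on the letter E.
A perfect fourth spans 5 semitones, so A# moves to pitch class 5. On the letter E that is E#.

E#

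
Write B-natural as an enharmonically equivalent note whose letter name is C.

Plain C sits 1 semitone above B, so on the letter C the same pitch needs a flat: Cb.

Cb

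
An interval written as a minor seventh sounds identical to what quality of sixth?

augmented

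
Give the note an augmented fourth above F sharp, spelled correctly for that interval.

B#

F up a perfect fourth is Bb, so the target letter is B.
From F#, an augmented fourth is 6 semitones up: B#.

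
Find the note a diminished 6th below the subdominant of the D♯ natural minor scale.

The subdominant of D# natural minor is G#.
A diminished sixth (7 semitones) below G# lands on the letter B, giving B##.

B##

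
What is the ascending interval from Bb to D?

major third

Counting letters B–C–D gives a third.
Bb→D = 4 semitones, exactly the major third.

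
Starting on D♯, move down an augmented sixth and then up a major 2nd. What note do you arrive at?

G

An augmented sixth down from D# is F (letter F, 10 semitones down).
A major second up from F is G (letter G, 2 semitones up).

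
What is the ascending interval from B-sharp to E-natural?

Counting letters B–C–D–E gives a fourth.
B#→E = 4 semitones, 1 narrower than the perfect fourth (5), so diminished.

diminished fourth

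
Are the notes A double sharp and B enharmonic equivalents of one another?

Yes

A## is pitch class 11; B is pitch class 11.
All spellings map to pitch class 11, so they are enharmonically equivalent.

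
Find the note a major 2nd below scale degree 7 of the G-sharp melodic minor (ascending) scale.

E#

Scale degree 7 of G# melodic minor (ascending) is F##.
A major second (2 semitones) below F## lands on the letter E, giving E#.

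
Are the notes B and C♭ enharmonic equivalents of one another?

B = pitch class 11 and Cb = pitch class 11 — the same pitch class, so they are enharmonic equivalents.

Yes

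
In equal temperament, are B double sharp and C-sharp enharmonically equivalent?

Yes

B## is pitch class 1; C# is pitch class 1.
All spellings map to pitch class 1, so they are enharmonically equivalent.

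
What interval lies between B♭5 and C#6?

augmented second

The letter names run B→C, a span of 1 letter step, so the interval is some kind of second.
Bb to C# is 3 semitones. A major second is 2, so 3 makes it augmented.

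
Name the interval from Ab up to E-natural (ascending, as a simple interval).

Counting letters A–B–C–D–E gives a fifth.
Ab→E = 8 semitones, 1 wider than the perfect fifth (7), so augmented.

augmented fifth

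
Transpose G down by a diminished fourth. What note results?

D#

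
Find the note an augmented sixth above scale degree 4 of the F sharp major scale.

G##

Scale degree 4 of F# major is B.
An augmented sixth (10 semitones) above B lands on the letter G, giving G##.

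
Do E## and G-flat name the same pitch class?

E## = pitch class 6 and Gb = pitch class 6 — the same pitch class, so they are enharmonic equivalents.

Yes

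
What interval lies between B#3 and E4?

diminished fourth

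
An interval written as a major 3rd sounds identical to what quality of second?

doubly augmented

A major third spans 4 semitones.
A second spanning 4 semitones is doubly augmented (the major second is 2).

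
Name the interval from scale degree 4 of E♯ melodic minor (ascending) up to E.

Scale degree 4 of E# melodic minor (ascending) is A#.
A# up to E: letters A→E make it a fifth; 6 semitones makes it diminished.

diminished fifth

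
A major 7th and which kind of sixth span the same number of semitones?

doubly augmented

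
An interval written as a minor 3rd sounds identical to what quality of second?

augmented

A minor third spans 3 semitones.
A second spanning 3 semitones is augmented (the major second is 2).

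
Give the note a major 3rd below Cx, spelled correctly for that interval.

C down a major third is Ab, so the target letter is A.
From C##, a major third is 4 semitones down: A#.

A#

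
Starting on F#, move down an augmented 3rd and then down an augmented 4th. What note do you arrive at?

Abb

An augmented third down from F# is Db (letter D, 5 semitones down).
An augmented fourth down from Db is Abb (letter A, 6 semitones down).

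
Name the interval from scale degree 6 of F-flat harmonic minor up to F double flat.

minor third

Scale degree 6 of Fb harmonic minor is Dbb.
Dbb up to Fbb: letters D→F make it a third; 3 semitones makes it minor.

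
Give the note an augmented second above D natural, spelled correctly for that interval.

E#

D up a major second is E, so the target letter is E.
From D, an augmented second is 3 semitones up: E#.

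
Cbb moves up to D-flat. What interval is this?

Counting letters C–D gives a second.
Cbb→Db = 3 semitones, 1 wider than the major second (2), so augmented.

augmented second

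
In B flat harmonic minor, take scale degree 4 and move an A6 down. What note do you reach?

Gbb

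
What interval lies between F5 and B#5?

doubly augmented fourth

Counting letters F–G–A–B gives a fourth.
F→B# = 7 semitones, 2 wider than the perfect fourth (5), so doubly augmented.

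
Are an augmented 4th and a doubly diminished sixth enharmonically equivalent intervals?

An augmented fourth spans 6 semitones; a doubly diminished sixth spans 6.
They are enharmonically equivalent.

Yes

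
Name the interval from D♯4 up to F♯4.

The letter names run D→F, a span of 2 letter steps, so the interval is some kind of third.
D# to F# is 3 semitones. A major third is 4, so 3 makes it minor.

minor third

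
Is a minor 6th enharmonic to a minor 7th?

No

A minor sixth spans 8 semitones; a minor seventh spans 10.
The spans differ, so they are not enharmonic equivalents.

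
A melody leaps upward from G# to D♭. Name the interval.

doubly diminished fifth

The letter names run G→D, a span of 4 letter steps, so the interval is some kind of fifth.
G# to Db is 5 semitones. A perfect fifth is 7, so 5 makes it doubly diminished.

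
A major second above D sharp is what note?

D up a major second is E, so the target letter is E.
From D#, a major second is 2 semitones up: E#.

E#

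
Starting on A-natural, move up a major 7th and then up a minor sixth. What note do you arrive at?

E

A major seventh up from A is G# (letter G, 11 semitones up).
A minor sixth up from G# is E (letter E, 8 semitones up).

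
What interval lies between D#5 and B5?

minor sixth

The letter names run D→B, a span of 5 letter steps, so the interval is some kind of sixth.
D# to B is 8 semitones. A major sixth is 9, so 8 makes it minor.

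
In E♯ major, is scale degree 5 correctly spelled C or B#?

B#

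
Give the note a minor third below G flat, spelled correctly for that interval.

Eb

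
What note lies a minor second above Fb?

Gbb

A second above F lands on the letter G.
A minor second spans 1 semitone, so Fb moves to pitch class 5. On the letter G that is Gbb.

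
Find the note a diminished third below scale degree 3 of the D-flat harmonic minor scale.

D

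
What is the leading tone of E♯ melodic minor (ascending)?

D##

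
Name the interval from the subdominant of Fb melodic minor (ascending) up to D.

augmented third

The subdominant of Fb melodic minor (ascending) is Bbb.
Bbb up to D: letters B→D make it a third; 5 semitones makes it augmented.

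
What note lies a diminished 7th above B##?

A seventh above B lands on the letter A.
A diminished seventh spans 9 semitones, so B## moves to pitch class 10. On the letter A that is A#.

A#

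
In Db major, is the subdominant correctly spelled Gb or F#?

Each scale degree takes a distinct letter name. Degree 4 of a scale on D must use the letter G.
Gb and F# are enharmonically the same pitch, but only Gb uses the letter G, so it is the correct spelling here.

Gb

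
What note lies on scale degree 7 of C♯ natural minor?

Degree 7 takes the letter 6 steps above C, which is B.
In natural minor, degree 7 sits 10 semitones above the tonic. C# + 10 semitones is pitch class 11, spelled on B as B.

B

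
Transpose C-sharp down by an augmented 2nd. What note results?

Bb

C down a major second is Bb, so the target letter is B.
From C#, an augmented second is 3 semitones down: Bb.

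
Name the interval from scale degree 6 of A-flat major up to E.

major seventh

Scale degree 6 of Ab major is F.
F up to E: letters F→E make it a seventh; 11 semitones makes it major.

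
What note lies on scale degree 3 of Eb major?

G

Degree 3 takes the letter 2 steps above E, which is G.
In major, degree 3 sits 4 semitones above the tonic. Eb + 4 semitones is pitch class 7, spelled on G as G.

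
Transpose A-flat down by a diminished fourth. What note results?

A fourth below A lands on the letter E.
A diminished fourth spans 4 semitones, so Ab moves to pitch class 4. On the letter E that is E.

E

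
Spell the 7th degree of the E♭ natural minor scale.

The Eb natural minor scale runs Eb F Gb Ab Bb Cb Db.
Degree 7 is Db.

Db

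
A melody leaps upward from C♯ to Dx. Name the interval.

augmented second

The letter names run C→D, a span of 1 letter step, so the interval is some kind of second.
C# to D## is 3 semitones. A major second is 2, so 3 makes it augmented.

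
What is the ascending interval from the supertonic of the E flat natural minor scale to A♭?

minor third

The supertonic of Eb natural minor is F.
F up to Ab: letters F→A make it a third; 3 semitones makes it minor.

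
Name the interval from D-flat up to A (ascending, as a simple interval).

Counting letters D–E–F–G–A gives a fifth.
Db→A = 8 semitones, 1 wider than the perfect fifth (7), so augmented.

augmented fifth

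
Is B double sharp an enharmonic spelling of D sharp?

No

B## is pitch class 1; D# is pitch class 3.
The pitch classes differ (1 vs. 3), so they are not enharmonic equivalents.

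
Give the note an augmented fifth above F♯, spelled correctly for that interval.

A fifth above F lands on the letter C.
An augmented fifth spans 8 semitones, so F# moves to pitch class 2. On the letter C that is C##.

C##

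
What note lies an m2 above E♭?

Fb

E up a major second is F#, so the target letter is F.
From Eb, a minor second is 1 semitone up: Fb.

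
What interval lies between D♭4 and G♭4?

Counting letters D–E–F–G gives a fourth.
Db→Gb = 5 semitones, exactly the perfect fourth.

perfect fourth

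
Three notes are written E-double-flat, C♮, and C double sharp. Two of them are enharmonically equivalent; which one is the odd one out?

C

In 12-tone equal temperament, enharmonic equivalents share a pitch class. Ebb is pitch class 2; C is pitch class 0; C## is pitch class 2.
Ebb and C## share pitch class 2, while C is pitch class 0.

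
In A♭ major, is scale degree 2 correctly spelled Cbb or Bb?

Each scale degree takes a distinct letter name. Degree 2 of a scale on A must use the letter B.
Bb and Cbb are enharmonically the same pitch, but only Bb uses the letter B, so it is the correct spelling here.

Bb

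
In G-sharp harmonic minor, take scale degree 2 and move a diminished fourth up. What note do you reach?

Scale degree 2 of G# harmonic minor is A#.
A diminished fourth (4 semitones) above A# lands on the letter D, giving D.

D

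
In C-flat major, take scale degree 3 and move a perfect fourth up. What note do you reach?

Ab

Scale degree 3 of Cb major is Eb.
A perfect fourth (5 semitones) above Eb lands on the letter A, giving Ab.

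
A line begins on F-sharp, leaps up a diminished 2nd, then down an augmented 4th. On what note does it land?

Dbb

A diminished second up from F# is Gb (letter G, 0 semitones up).
An augmented fourth down from Gb is Dbb (letter D, 6 semitones down).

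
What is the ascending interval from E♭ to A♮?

The letter names run E→A, a span of 3 letter steps, so the interval is some kind of fourth.
Eb to A is 6 semitones. A perfect fourth is 5, so 6 makes it augmented.

augmented fourth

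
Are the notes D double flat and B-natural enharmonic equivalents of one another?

No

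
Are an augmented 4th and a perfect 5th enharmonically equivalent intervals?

No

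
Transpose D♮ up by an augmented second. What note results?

E#

A second above D lands on the letter E.
An augmented second spans 3 semitones, so D moves to pitch class 5. On the letter E that is E#.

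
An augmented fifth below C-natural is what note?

Fb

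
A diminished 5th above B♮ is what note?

A fifth above B lands on the letter F.
A diminished fifth spans 6 semitones, so B moves to pitch class 5. On the letter F that is F.

F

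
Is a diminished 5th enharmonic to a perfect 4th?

A diminished fifth spans 6 semitones; a perfect fourth spans 5.
The spans differ, so they are not enharmonic equivalents.

No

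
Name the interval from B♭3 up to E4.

augmented fourth

The letter names run B→E, a span of 3 letter steps, so the interval is some kind of fourth.
Bb to E is 6 semitones. A perfect fourth is 5, so 6 makes it augmented.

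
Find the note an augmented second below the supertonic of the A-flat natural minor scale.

Abb

The supertonic of Ab natural minor is Bb.
An augmented second (3 semitones) below Bb lands on the letter A, giving Abb.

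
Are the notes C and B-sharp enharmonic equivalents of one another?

C is pitch class 0; B# is pitch class 0.
All spellings map to pitch class 0, so they are enharmonically equivalent.

Yes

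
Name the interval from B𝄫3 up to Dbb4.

minor third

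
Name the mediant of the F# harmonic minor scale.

Degree 3 takes the letter 2 steps above F, which is A.
In harmonic minor, degree 3 sits 3 semitones above the tonic. F# + 3 semitones is pitch class 9, spelled on A as A.

A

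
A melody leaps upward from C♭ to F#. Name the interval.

doubly augmented fourth

The letter names run C→F, a span of 3 letter steps, so the interval is some kind of fourth.
Cb to F# is 7 semitones. A perfect fourth is 5, so 7 makes it doubly augmented.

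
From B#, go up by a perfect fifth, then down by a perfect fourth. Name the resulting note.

A perfect fifth up from B# is F## (letter F, 7 semitones up).
A perfect fourth down from F## is C## (letter C, 5 semitones down).

C##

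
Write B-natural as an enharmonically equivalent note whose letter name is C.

Cb

Plain C sits 1 semitone above B, so on the letter C the same pitch needs a flat: Cb.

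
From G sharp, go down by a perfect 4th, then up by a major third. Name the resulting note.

A perfect fourth down from G# is D# (letter D, 5 semitones down).
A major third up from D# is F## (letter F, 4 semitones up).

F##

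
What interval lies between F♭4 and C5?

augmented fifth

Counting letters F–G–A–B–C gives a fifth.
Fb→C = 8 semitones, 1 wider than the perfect fifth (7), so augmented.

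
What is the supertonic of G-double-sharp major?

Degree 2 takes the letter 1 step above G, which is A.
In major, degree 2 sits 2 semitones above the tonic. G## + 2 semitones is pitch class 11, spelled on A as A##.

A##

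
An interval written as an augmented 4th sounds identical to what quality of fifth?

diminished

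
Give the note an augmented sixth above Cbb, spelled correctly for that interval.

A sixth above C lands on the letter A.
An augmented sixth spans 10 semitones, so Cbb moves to pitch class 8. On the letter A that is Ab.

Ab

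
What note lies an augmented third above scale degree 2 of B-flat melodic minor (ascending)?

E#

Scale degree 2 of Bb melodic minor (ascending) is C.
An augmented third (5 semitones) above C lands on the letter E, giving E#.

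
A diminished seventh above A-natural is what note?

Gb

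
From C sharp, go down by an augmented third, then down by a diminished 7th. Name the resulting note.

An augmented third down from C# is Ab (letter A, 5 semitones down).
A diminished seventh down from Ab is B (letter B, 9 semitones down).

B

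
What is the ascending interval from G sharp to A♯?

major second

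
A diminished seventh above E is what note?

Db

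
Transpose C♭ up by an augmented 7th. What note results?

B

A seventh above C lands on the letter B.
An augmented seventh spans 12 semitones, so Cb moves to pitch class 11. On the letter B that is B.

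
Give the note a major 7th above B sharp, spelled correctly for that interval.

B up a major seventh is A#, so the target letter is A.
From B#, a major seventh is 11 semitones up: A##.

A##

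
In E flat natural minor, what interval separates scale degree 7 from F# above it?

augmented third

Scale degree 7 of Eb natural minor is Db.
Db up to F#: letters D→F make it a third; 5 semitones makes it augmented.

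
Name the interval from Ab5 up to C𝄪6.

doubly augmented third

Counting letters A–B–C gives a third.
Ab→C## = 6 semitones, 2 wider than the major third (4), so doubly augmented.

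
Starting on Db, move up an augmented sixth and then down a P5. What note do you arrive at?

E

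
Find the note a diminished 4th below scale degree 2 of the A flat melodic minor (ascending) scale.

Scale degree 2 of Ab melodic minor (ascending) is Bb.
A diminished fourth (4 semitones) below Bb lands on the letter F, giving F#.

F#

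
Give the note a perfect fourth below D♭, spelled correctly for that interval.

D down a perfect fourth is A, so the target letter is A.
From Db, a perfect fourth is 5 semitones down: Ab.

Ab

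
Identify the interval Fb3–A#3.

doubly augmented third

Counting letters F–G–A gives a third.
Fb→A# = 6 semitones, 2 wider than the major third (4), so doubly augmented.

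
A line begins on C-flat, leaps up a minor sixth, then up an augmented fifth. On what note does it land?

Eb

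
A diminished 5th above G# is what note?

G up a perfect fifth is D, so the target letter is D.
From G#, a diminished fifth is 6 semitones up: D.

D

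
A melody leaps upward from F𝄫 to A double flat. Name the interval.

major third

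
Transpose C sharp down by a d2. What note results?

A second below C lands on the letter B.
A diminished second spans 0 semitones, so C# moves to pitch class 1. On the letter B that is B##.

B##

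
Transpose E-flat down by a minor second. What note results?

D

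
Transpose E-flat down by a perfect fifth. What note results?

E down a perfect fifth is A, so the target letter is A.
From Eb, a perfect fifth is 7 semitones down: Ab.

Ab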